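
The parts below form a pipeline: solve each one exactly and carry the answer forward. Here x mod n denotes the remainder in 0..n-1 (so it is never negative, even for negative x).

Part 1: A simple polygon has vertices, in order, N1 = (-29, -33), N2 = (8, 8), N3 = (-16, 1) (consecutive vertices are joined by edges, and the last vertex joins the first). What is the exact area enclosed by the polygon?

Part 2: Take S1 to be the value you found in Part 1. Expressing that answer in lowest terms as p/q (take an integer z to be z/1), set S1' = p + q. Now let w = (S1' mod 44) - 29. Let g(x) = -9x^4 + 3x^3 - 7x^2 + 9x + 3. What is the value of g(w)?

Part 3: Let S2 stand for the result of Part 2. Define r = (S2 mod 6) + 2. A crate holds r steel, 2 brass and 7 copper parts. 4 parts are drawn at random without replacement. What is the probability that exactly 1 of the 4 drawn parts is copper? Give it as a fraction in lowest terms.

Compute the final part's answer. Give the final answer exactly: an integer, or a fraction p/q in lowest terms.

Part 1: cross terms: (-29*8 - 8*-33)=32, (8*1 - -16*8)=136, (-16*-33 - -29*1)=557; twice the area = |725| = 725; area = 725/2; answer 725/2
Part 2: S1 = 725/2; threaded value p + q = 727; w = -6; -9*(-6)^4 + 3*(-6)^3 - 7*(-6)^2 + 9*(-6)^1 + 3 = (-11664) + (-648) + (-252) + (-54) + (3) = -12615; answer -12615
Part 3: S2 = -12615; r = 5; total draws C(14,4) = 1001; favorable C(7,1)*C(7,3) = 245; P = 35/143; answer 35/143

35/143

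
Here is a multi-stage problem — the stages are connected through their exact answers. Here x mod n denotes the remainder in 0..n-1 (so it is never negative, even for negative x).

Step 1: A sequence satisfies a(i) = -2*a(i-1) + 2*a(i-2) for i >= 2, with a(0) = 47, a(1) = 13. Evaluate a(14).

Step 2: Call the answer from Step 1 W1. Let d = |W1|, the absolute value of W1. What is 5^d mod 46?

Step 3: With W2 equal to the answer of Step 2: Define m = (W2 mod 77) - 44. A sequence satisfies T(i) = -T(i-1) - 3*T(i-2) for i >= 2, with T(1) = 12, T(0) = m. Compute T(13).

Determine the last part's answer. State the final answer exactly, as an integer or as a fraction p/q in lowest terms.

Step 1: a(2) = -2*(13) + 2*(47) = 68; iterating: a(2)=68, a(3)=-110, a(4)=356, a(5)=-932, a(6)=2576, a(7)=-7016, a(8)=19184, a(9)=-52400, a(10)=143168, a(11)=-391136, a(12)=1068608, a(13)=-2919488, a(14)=7976192; answer 7976192
Step 2: W1 = 7976192; d = 7976192; squarings mod 46: 5^1=5, 5^2=25, 5^4=27, 5^8=39, 5^16=3, 5^32=9, 5^64=35, 5^128=29, 5^256=13, 5^512=31, 5^1024=41, 5^2048=25, 5^4096=27, 5^8192=39, 5^16384=3, 5^32768=9, 5^65536=35, 5^131072=29, 5^262144=13, 5^524288=31, 5^1048576=41, 5^2097152=25, 5^4194304=27; 5^7976192 = 5^256 * 5^1024 * 5^4096 * 5^8192 * 5^32768 * 5^65536 * 5^524288 * 5^1048576 * 5^2097152 * 5^4194304 = 27 (mod 46); answer 27
Step 3: W2 = 27; m = -17; T(2) = -1*(12) - 3*(-17) = 39; iterating: T(2)=39, T(3)=-75, T(4)=-42, T(5)=267, T(6)=-141, T(7)=-660, T(8)=1083, T(9)=897, T(10)=-4146, T(11)=1455, T(12)=10983, T(13)=-15348; answer -15348

-15348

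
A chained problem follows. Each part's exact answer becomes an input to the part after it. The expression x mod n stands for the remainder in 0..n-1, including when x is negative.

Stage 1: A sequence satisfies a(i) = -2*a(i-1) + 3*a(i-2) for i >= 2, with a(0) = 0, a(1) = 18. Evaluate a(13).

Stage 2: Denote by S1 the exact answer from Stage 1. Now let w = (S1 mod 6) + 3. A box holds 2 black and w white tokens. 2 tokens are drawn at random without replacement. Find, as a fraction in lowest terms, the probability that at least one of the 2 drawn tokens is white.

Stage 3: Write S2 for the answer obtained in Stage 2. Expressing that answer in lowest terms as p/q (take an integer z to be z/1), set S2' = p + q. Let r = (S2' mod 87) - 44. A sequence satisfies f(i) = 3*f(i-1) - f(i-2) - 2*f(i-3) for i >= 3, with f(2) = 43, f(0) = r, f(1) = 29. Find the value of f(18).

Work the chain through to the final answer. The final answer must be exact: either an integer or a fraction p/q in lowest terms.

9994792

Stage 1: a(2) = -2*(18) + 3*(0) = -36; iterating: a(2)=-36, a(3)=126, a(4)=-360, a(5)=1098, a(6)=-3276, a(7)=9846, a(8)=-29520, a(9)=88578, a(10)=-265716, a(11)=797166, a(12)=-2391480, a(13)=7174458; answer 7174458
Stage 2: S1 = 7174458; w = 3; total draws C(5,2) = 10; complement C(2,2) = 1; favorable 10 - 1 = 9; P = 9/10; answer 9/10
Stage 3: S2 = 9/10; threaded value p + q = 19; r = -25; f(3) = 3*(43) - 1*(29) - 2*(-25) = 150; iterating: f(3)=150, f(4)=349, f(5)=811, f(6)=1784, f(7)=3843, f(8)=8123, f(9)=16958, f(10)=35065, f(11)=71991, f(12)=146992, f(13)=298855, f(14)=605591, f(15)=1223934, f(16)=2468501, f(17)=4970387, f(18)=9994792; answer 9994792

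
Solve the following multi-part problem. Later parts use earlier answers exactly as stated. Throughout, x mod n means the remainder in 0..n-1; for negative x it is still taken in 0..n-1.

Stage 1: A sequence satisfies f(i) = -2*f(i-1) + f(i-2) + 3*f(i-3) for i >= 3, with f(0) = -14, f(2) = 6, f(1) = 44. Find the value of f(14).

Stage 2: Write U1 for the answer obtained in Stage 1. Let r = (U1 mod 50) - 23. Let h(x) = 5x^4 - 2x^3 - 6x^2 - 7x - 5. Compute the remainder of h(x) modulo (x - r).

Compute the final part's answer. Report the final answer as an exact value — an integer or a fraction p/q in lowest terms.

635583

Stage 1: f(3) = -2*(6) + 1*(44) + 3*(-14) = -10; iterating: f(3)=-10, f(4)=158, f(5)=-308, f(6)=744, f(7)=-1322, f(8)=2464, f(9)=-4018, f(10)=6534, f(11)=-9694, f(12)=13868, f(13)=-17828, f(14)=20442; answer 20442
Stage 2: U1 = 20442; r = 19; remainder = value at the root: 5*(19)^4 - 2*(19)^3 - 6*(19)^2 - 7*(19)^1 - 5 = (651605) + (-13718) + (-2166) + (-133) + (-5) = 635583; answer 635583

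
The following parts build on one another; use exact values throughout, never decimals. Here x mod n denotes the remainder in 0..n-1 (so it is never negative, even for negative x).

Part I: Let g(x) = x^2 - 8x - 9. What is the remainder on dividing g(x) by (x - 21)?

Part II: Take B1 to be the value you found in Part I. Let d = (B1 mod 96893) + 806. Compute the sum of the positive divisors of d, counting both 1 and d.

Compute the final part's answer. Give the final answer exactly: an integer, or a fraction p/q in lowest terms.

Part I: remainder = value at the root: 1*(21)^2 - 8*(21)^1 - 9 = (441) + (-168) + (-9) = 264; answer 264
Part II: B1 = 264; d = 1070; 1070 = 2 * 5 * 107; sigma = (1 + 2) * (1 + 5) * (1 + 107) = 3 * 6 * 108 = 1944; answer 1944

1944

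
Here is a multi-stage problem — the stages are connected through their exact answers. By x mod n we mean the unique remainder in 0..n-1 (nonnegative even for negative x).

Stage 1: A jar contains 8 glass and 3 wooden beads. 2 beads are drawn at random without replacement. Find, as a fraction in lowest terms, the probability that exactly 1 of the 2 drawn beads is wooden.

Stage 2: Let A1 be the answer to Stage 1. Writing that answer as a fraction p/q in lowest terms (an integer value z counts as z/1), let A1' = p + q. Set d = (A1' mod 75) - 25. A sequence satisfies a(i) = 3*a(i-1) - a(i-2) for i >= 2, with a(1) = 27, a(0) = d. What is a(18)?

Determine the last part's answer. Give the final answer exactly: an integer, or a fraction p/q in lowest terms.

Stage 1: total draws C(11,2) = 55; favorable C(3,1)*C(8,1) = 24; P = 24/55; answer 24/55
Stage 2: A1 = 24/55; threaded value p + q = 79; d = -21; a(2) = 3*(27) - 1*(-21) = 102; iterating: a(2)=102, a(3)=279, a(4)=735, a(5)=1926, a(6)=5043, a(7)=13203, a(8)=34566, a(9)=90495, a(10)=236919, a(11)=620262, a(12)=1623867, a(13)=4251339, a(14)=11130150, a(15)=29139111, a(16)=76287183, a(17)=199722438, a(18)=522880131; answer 522880131

522880131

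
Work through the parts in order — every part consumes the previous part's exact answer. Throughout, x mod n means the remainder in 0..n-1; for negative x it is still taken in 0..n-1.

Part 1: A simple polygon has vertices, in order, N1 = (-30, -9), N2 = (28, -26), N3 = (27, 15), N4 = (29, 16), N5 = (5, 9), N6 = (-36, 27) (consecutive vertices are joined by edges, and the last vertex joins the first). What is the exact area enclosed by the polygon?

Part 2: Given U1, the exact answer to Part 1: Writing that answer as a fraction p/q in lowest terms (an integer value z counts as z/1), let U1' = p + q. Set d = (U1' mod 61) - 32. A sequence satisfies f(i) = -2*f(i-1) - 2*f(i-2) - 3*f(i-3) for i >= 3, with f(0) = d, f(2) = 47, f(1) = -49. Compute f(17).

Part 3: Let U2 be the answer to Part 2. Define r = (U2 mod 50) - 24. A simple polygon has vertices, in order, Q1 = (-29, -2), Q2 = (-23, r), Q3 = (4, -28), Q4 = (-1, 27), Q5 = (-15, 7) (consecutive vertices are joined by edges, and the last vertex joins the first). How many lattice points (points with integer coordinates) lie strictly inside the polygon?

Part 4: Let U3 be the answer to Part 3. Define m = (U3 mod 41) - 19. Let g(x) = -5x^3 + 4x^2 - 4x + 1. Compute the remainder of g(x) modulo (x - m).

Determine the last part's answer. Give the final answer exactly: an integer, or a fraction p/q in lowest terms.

Part 1: cross terms: (-30*-26 - 28*-9)=1032, (28*15 - 27*-26)=1122, (27*16 - 29*15)=-3, (29*9 - 5*16)=181, (5*27 - -36*9)=459, (-36*-9 - -30*27)=1134; twice the area = |3925| = 3925; area = 3925/2; answer 3925/2
Part 2: U1 = 3925/2; threaded value p + q = 3927; d = -9; f(3) = -2*(47) - 2*(-49) - 3*(-9) = 31; iterating: f(3)=31, f(4)=-9, f(5)=-185, f(6)=295, f(7)=-193, f(8)=351, f(9)=-1201, f(10)=2279, f(11)=-3209, f(12)=5463, f(13)=-11345, f(14)=21391, f(15)=-36481, f(16)=64215, f(17)=-119641; answer -119641
Part 3: U2 = -119641; r = -15; cross terms: (-29*-15 - -23*-2)=389, (-23*-28 - 4*-15)=704, (4*27 - -1*-28)=80, (-1*7 - -15*27)=398, (-15*-2 - -29*7)=233; twice the area = |1804| = 1804; area = 902; boundary points = 1 + 1 + 5 + 2 + 1 = 10; strictly interior points = area - boundary/2 + 1 = 898; answer 898
Part 4: U3 = 898; m = 18; remainder = value at the root: -5*(18)^3 + 4*(18)^2 - 4*(18)^1 + 1 = (-29160) + (1296) + (-72) + (1) = -27935; answer -27935

-27935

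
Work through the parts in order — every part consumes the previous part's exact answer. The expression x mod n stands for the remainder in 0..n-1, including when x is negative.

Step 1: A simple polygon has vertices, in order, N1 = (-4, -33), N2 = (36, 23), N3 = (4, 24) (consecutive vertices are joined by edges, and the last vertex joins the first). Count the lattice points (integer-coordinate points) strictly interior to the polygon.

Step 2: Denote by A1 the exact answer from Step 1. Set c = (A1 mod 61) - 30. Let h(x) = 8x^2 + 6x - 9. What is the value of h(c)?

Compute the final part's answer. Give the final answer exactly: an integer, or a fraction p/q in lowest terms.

Step 1: cross terms: (-4*23 - 36*-33)=1096, (36*24 - 4*23)=772, (4*-33 - -4*24)=-36; twice the area = |1832| = 1832; area = 916; boundary points = 8 + 1 + 1 = 10; strictly interior points = area - boundary/2 + 1 = 912; answer 912
Step 2: A1 = 912; c = 28; 8*(28)^2 + 6*(28)^1 - 9 = (6272) + (168) + (-9) = 6431; answer 6431

6431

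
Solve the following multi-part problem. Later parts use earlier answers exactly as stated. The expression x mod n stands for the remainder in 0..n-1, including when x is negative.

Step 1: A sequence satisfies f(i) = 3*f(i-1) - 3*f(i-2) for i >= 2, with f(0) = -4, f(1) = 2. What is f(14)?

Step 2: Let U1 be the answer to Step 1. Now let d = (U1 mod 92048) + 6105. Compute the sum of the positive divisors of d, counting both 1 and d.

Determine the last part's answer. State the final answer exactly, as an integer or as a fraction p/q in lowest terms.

30240

Step 1: f(2) = 3*(2) - 3*(-4) = 18; iterating: f(2)=18, f(3)=48, f(4)=90, f(5)=126, f(6)=108, f(7)=-54, f(8)=-486, f(9)=-1296, f(10)=-2430, f(11)=-3402, f(12)=-2916, f(13)=1458, f(14)=13122; answer 13122
Step 2: U1 = 13122; d = 19227; 19227 = 3 * 13 * 17 * 29; sigma = (1 + 3) * (1 + 13) * (1 + 17) * (1 + 29) = 4 * 14 * 18 * 30 = 30240; answer 30240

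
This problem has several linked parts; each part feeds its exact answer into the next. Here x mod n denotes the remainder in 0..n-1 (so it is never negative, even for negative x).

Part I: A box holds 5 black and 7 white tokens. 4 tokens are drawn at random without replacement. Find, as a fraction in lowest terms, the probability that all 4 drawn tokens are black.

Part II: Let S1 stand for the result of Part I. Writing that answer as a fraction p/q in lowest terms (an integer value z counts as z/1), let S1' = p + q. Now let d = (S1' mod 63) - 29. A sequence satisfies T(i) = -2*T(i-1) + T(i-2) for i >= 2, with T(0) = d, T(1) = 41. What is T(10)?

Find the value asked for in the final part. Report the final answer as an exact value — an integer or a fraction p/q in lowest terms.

-89618

Part I: total draws C(12,4) = 495; favorable C(5,4) = 5; P = 1/99; answer 1/99
Part II: S1 = 1/99; threaded value p + q = 100; d = 8; T(2) = -2*(41) + 1*(8) = -74; iterating: T(2)=-74, T(3)=189, T(4)=-452, T(5)=1093, T(6)=-2638, T(7)=6369, T(8)=-15376, T(9)=37121, T(10)=-89618; answer -89618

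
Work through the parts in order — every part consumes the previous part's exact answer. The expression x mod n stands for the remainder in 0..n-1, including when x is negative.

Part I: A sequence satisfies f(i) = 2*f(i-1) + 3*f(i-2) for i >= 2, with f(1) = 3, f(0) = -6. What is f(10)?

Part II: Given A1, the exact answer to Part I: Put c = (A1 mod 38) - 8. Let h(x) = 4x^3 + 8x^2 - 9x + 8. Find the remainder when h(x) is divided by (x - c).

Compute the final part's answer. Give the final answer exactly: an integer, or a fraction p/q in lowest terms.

2496

Part I: f(2) = 2*(3) + 3*(-6) = -12; iterating: f(2)=-12, f(3)=-15, f(4)=-66, f(5)=-177, f(6)=-552, f(7)=-1635, f(8)=-4926, f(9)=-14757, f(10)=-44292; answer -44292
Part II: A1 = -44292; c = 8; remainder = value at the root: 4*(8)^3 + 8*(8)^2 - 9*(8)^1 + 8 = (2048) + (512) + (-72) + (8) = 2496; answer 2496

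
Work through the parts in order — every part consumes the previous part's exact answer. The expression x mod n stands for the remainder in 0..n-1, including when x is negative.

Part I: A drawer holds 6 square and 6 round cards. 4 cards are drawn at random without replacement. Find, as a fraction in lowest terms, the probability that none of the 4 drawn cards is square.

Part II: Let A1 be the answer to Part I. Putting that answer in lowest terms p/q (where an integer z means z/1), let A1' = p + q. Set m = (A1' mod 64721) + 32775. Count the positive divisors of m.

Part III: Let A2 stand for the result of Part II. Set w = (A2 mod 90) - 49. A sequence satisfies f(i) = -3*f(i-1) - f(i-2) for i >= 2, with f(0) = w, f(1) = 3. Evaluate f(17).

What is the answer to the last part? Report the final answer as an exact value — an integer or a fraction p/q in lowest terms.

-72202008

Part I: total draws C(12,4) = 495; favorable C(6,4) = 15; P = 1/33; answer 1/33
Part II: A1 = 1/33; threaded value p + q = 34; m = 32809; 32809 = 7 * 43 * 109; number of divisors = (1+1) * (1+1) * (1+1) = 8; answer 8
Part III: A2 = 8; w = -41; f(2) = -3*(3) - 1*(-41) = 32; iterating: f(2)=32, f(3)=-99, f(4)=265, f(5)=-696, f(6)=1823, f(7)=-4773, f(8)=12496, f(9)=-32715, f(10)=85649, f(11)=-224232, f(12)=587047, f(13)=-1536909, f(14)=4023680, f(15)=-10534131, f(16)=27578713, f(17)=-72202008; answer -72202008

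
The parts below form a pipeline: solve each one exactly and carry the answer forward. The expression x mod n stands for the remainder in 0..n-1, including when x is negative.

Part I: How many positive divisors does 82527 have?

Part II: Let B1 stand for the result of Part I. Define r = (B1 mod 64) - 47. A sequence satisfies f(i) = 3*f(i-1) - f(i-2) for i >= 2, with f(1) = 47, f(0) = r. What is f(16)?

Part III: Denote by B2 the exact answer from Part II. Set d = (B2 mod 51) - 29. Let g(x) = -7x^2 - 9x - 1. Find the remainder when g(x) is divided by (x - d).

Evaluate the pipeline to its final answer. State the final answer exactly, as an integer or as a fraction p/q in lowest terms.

Part I: 82527 = 3 * 27509; number of divisors = (1+1) * (1+1) = 4; answer 4
Part II: B1 = 4; r = -43; f(2) = 3*(47) - 1*(-43) = 184; iterating: f(2)=184, f(3)=505, f(4)=1331, f(5)=3488, f(6)=9133, f(7)=23911, f(8)=62600, f(9)=163889, f(10)=429067, f(11)=1123312, f(12)=2940869, f(13)=7699295, f(14)=20157016, f(15)=52771753, f(16)=138158243; answer 138158243
Part III: B2 = 138158243; d = -21; remainder = value at the root: -7*(-21)^2 - 9*(-21)^1 - 1 = (-3087) + (189) + (-1) = -2899; answer -2899

-2899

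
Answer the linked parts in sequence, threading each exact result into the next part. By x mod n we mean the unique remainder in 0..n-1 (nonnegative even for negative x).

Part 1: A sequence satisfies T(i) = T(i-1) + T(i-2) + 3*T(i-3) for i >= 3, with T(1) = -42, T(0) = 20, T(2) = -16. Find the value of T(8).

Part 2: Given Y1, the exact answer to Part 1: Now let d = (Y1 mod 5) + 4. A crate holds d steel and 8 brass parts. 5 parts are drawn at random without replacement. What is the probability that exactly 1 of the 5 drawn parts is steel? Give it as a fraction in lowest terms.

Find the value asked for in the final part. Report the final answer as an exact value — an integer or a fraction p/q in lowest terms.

Part 1: T(3) = 1*(-16) + 1*(-42) + 3*(20) = 2; iterating: T(3)=2, T(4)=-140, T(5)=-186, T(6)=-320, T(7)=-926, T(8)=-1804; answer -1804
Part 2: Y1 = -1804; d = 5; total draws C(13,5) = 1287; favorable C(5,1)*C(8,4) = 350; P = 350/1287; answer 350/1287

350/1287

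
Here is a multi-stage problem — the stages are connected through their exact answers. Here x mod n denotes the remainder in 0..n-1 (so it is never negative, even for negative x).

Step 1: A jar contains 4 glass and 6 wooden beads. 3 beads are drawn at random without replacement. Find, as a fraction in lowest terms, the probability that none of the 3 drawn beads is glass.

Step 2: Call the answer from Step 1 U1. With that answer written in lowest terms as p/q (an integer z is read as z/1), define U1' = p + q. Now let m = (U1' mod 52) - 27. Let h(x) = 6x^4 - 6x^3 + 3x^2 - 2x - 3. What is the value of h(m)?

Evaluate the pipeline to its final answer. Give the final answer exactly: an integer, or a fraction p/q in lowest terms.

1009237

Step 1: total draws C(10,3) = 120; favorable C(6,3) = 20; P = 1/6; answer 1/6
Step 2: U1 = 1/6; threaded value p + q = 7; m = -20; 6*(-20)^4 - 6*(-20)^3 + 3*(-20)^2 - 2*(-20)^1 - 3 = (960000) + (48000) + (1200) + (40) + (-3) = 1009237; answer 1009237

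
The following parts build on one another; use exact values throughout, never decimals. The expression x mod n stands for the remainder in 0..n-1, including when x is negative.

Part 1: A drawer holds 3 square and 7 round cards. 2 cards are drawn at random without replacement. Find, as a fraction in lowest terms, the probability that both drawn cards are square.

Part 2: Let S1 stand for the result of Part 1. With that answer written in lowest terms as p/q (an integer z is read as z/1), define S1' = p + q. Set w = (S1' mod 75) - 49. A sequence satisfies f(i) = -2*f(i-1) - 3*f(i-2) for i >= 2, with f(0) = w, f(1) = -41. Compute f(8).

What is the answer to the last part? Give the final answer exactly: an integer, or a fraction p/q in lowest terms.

Part 1: total draws C(10,2) = 45; favorable C(3,2) = 3; P = 1/15; answer 1/15
Part 2: S1 = 1/15; threaded value p + q = 16; w = -33; f(2) = -2*(-41) - 3*(-33) = 181; iterating: f(2)=181, f(3)=-239, f(4)=-65, f(5)=847, f(6)=-1499, f(7)=457, f(8)=3583; answer 3583

3583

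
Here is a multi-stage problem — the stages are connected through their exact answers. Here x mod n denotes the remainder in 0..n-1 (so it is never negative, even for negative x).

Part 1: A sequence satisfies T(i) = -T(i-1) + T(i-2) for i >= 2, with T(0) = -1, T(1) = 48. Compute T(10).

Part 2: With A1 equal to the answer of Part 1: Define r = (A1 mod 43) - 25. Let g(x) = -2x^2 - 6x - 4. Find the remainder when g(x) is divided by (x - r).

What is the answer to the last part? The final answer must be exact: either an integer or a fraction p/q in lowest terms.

-264

Part 1: T(2) = -1*(48) + 1*(-1) = -49; iterating: T(2)=-49, T(3)=97, T(4)=-146, T(5)=243, T(6)=-389, T(7)=632, T(8)=-1021, T(9)=1653, T(10)=-2674; answer -2674
Part 2: A1 = -2674; r = 10; remainder = value at the root: -2*(10)^2 - 6*(10)^1 - 4 = (-200) + (-60) + (-4) = -264; answer -264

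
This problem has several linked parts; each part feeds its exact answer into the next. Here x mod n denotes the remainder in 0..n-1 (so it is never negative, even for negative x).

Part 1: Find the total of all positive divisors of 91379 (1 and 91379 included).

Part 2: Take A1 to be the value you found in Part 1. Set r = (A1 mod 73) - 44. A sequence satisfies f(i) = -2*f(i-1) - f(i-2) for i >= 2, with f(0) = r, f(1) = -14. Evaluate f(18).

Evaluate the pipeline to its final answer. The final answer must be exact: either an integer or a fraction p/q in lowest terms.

881

Part 1: 91379 = 23 * 29 * 137; sigma = (1 + 23) * (1 + 29) * (1 + 137) = 24 * 30 * 138 = 99360; answer 99360
Part 2: A1 = 99360; r = -37; f(2) = -2*(-14) - 1*(-37) = 65; iterating: f(2)=65, f(3)=-116, f(4)=167, f(5)=-218, f(6)=269, f(7)=-320, f(8)=371, f(9)=-422, f(10)=473, f(11)=-524, f(12)=575, f(13)=-626, f(14)=677, f(15)=-728, f(16)=779, f(17)=-830, f(18)=881; answer 881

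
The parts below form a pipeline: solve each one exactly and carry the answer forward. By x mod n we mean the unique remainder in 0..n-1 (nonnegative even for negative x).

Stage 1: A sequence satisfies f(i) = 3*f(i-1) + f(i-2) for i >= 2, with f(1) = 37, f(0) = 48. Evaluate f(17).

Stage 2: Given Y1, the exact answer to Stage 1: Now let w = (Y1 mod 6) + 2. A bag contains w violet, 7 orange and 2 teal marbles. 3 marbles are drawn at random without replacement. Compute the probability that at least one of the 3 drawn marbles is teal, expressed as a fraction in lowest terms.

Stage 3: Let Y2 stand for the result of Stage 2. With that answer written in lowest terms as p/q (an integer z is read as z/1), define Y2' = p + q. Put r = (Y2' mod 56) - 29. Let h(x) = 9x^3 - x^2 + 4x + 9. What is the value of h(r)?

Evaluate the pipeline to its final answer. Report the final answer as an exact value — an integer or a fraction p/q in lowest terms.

-19985

Stage 1: f(2) = 3*(37) + 1*(48) = 159; iterating: f(2)=159, f(3)=514, f(4)=1701, f(5)=5617, f(6)=18552, f(7)=61273, f(8)=202371, f(9)=668386, f(10)=2207529, f(11)=7290973, f(12)=24080448, f(13)=79532317, f(14)=262677399, f(15)=867564514, f(16)=2865370941, f(17)=9463677337; answer 9463677337
Stage 2: Y1 = 9463677337; w = 3; total draws C(12,3) = 220; complement C(10,3) = 120; favorable 220 - 120 = 100; P = 5/11; answer 5/11
Stage 3: Y2 = 5/11; threaded value p + q = 16; r = -13; 9*(-13)^3 - 1*(-13)^2 + 4*(-13)^1 + 9 = (-19773) + (-169) + (-52) + (9) = -19985; answer -19985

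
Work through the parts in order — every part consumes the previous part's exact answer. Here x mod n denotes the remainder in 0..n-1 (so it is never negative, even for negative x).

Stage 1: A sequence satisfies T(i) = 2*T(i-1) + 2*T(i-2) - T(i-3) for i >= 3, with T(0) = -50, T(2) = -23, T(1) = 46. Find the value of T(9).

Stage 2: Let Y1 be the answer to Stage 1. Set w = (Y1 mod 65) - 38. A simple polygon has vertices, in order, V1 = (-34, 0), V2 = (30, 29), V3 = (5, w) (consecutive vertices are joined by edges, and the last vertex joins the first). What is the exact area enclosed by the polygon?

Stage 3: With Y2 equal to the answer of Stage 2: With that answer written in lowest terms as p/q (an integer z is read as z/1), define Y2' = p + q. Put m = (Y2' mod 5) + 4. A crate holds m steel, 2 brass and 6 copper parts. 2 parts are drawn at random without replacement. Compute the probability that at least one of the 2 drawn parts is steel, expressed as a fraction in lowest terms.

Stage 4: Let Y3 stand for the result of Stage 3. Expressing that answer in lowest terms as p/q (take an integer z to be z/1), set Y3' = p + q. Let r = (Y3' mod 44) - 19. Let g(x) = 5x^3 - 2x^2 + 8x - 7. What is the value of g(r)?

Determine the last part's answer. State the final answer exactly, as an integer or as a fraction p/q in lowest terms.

Stage 1: T(3) = 2*(-23) + 2*(46) - 1*(-50) = 96; iterating: T(3)=96, T(4)=100, T(5)=415, T(6)=934, T(7)=2598, T(8)=6649, T(9)=17560; answer 17560
Stage 2: Y1 = 17560; w = -28; cross terms: (-34*29 - 30*0)=-986, (30*-28 - 5*29)=-985, (5*0 - -34*-28)=-952; twice the area = |-2923| = 2923; area = 2923/2; answer 2923/2
Stage 3: Y2 = 2923/2; threaded value p + q = 2925; m = 4; total draws C(12,2) = 66; complement C(8,2) = 28; favorable 66 - 28 = 38; P = 19/33; answer 19/33
Stage 4: Y3 = 19/33; threaded value p + q = 52; r = -11; 5*(-11)^3 - 2*(-11)^2 + 8*(-11)^1 - 7 = (-6655) + (-242) + (-88) + (-7) = -6992; answer -6992

-6992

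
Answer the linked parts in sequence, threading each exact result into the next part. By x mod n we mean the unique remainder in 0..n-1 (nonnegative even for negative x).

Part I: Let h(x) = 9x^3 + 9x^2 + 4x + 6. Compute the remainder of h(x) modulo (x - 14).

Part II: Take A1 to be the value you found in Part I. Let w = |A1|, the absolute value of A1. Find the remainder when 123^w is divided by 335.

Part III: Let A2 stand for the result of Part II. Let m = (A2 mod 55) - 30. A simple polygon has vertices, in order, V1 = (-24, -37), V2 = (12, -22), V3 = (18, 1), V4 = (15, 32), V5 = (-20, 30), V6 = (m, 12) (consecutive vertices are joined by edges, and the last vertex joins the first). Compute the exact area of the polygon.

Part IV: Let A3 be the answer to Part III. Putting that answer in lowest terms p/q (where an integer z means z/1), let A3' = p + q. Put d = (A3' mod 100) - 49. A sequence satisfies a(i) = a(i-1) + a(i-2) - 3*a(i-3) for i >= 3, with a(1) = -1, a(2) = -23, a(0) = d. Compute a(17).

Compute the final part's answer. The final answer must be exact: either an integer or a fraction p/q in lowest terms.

Part I: remainder = value at the root: 9*(14)^3 + 9*(14)^2 + 4*(14)^1 + 6 = (24696) + (1764) + (56) + (6) = 26522; answer 26522
Part II: A1 = 26522; w = 26522; squarings mod 335: 123^1=123, 123^2=54, 123^4=236, 123^8=86, 123^16=26, 123^32=6, 123^64=36, 123^128=291, 123^256=261, 123^512=116, 123^1024=56, 123^2048=121, 123^4096=236, 123^8192=86, 123^16384=26; 123^26522 = 123^2 * 123^8 * 123^16 * 123^128 * 123^256 * 123^512 * 123^1024 * 123^8192 * 123^16384 = 284 (mod 335); answer 284
Part III: A2 = 284; m = -21; cross terms: (-24*-22 - 12*-37)=972, (12*1 - 18*-22)=408, (18*32 - 15*1)=561, (15*30 - -20*32)=1090, (-20*12 - -21*30)=390, (-21*-37 - -24*12)=1065; twice the area = |4486| = 4486; area = 2243; answer 2243
Part IV: A3 = 2243; threaded value p + q = 2244; d = -5; a(3) = 1*(-23) + 1*(-1) - 3*(-5) = -9; iterating: a(3)=-9, a(4)=-29, a(5)=31, a(6)=29, a(7)=147, a(8)=83, a(9)=143, a(10)=-215, a(11)=-321, a(12)=-965, a(13)=-641, a(14)=-643, a(15)=1611, a(16)=2891, a(17)=6431; answer 6431

6431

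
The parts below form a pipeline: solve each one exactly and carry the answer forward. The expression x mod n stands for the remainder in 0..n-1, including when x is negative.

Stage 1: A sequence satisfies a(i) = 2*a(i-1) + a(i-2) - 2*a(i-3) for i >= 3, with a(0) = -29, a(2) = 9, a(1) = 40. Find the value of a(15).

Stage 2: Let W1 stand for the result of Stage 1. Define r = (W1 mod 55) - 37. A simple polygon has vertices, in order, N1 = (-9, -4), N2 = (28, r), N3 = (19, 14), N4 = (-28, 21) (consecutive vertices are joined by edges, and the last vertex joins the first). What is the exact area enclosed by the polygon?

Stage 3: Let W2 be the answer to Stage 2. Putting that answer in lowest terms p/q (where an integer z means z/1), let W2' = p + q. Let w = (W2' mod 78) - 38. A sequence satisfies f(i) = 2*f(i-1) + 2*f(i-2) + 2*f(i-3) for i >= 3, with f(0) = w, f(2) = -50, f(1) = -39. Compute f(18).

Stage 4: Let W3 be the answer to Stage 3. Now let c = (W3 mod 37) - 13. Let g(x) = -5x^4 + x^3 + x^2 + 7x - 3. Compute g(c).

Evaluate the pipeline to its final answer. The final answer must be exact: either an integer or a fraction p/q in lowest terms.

-412287

Stage 1: a(3) = 2*(9) + 1*(40) - 2*(-29) = 116; iterating: a(3)=116, a(4)=161, a(5)=420, a(6)=769, a(7)=1636, a(8)=3201, a(9)=6500, a(10)=12929, a(11)=25956, a(12)=51841, a(13)=103780, a(14)=207489, a(15)=415076; answer 415076
Stage 2: W1 = 415076; r = 9; cross terms: (-9*9 - 28*-4)=31, (28*14 - 19*9)=221, (19*21 - -28*14)=791, (-28*-4 - -9*21)=301; twice the area = |1344| = 1344; area = 672; answer 672
Stage 3: W2 = 672; threaded value p + q = 673; w = 11; f(3) = 2*(-50) + 2*(-39) + 2*(11) = -156; iterating: f(3)=-156, f(4)=-490, f(5)=-1392, f(6)=-4076, f(7)=-11916, f(8)=-34768, f(9)=-101520, f(10)=-296408, f(11)=-865392, f(12)=-2526640, f(13)=-7376880, f(14)=-21537824, f(15)=-62882688, f(16)=-183594784, f(17)=-536030592, f(18)=-1565016128; answer -1565016128
Stage 4: W3 = -1565016128; c = 17; -5*(17)^4 + 1*(17)^3 + 1*(17)^2 + 7*(17)^1 - 3 = (-417605) + (4913) + (289) + (119) + (-3) = -412287; answer -412287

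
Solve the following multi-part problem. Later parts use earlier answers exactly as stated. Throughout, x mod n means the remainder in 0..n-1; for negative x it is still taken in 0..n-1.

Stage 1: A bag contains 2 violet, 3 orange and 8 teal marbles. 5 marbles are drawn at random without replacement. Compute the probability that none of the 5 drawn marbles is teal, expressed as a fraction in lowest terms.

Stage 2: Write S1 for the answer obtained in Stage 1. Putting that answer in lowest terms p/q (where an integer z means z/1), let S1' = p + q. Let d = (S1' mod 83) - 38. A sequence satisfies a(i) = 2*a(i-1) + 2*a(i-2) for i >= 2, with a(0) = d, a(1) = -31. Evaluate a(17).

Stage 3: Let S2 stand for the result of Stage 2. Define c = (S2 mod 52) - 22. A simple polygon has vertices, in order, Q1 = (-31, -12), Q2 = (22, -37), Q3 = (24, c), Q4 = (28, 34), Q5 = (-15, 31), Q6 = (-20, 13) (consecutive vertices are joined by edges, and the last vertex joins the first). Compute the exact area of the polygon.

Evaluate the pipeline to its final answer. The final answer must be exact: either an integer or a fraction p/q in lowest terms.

5429/2

Stage 1: total draws C(13,5) = 1287; favorable C(5,5) = 1; P = 1/1287; answer 1/1287
Stage 2: S1 = 1/1287; threaded value p + q = 1288; d = 5; a(2) = 2*(-31) + 2*(5) = -52; iterating: a(2)=-52, a(3)=-166, a(4)=-436, a(5)=-1204, a(6)=-3280, a(7)=-8968, a(8)=-24496, a(9)=-66928, a(10)=-182848, a(11)=-499552, a(12)=-1364800, a(13)=-3728704, a(14)=-10187008, a(15)=-27831424, a(16)=-76036864, a(17)=-207736576; answer -207736576
Stage 3: S2 = -207736576; c = 22; cross terms: (-31*-37 - 22*-12)=1411, (22*22 - 24*-37)=1372, (24*34 - 28*22)=200, (28*31 - -15*34)=1378, (-15*13 - -20*31)=425, (-20*-12 - -31*13)=643; twice the area = |5429| = 5429; area = 5429/2; answer 5429/2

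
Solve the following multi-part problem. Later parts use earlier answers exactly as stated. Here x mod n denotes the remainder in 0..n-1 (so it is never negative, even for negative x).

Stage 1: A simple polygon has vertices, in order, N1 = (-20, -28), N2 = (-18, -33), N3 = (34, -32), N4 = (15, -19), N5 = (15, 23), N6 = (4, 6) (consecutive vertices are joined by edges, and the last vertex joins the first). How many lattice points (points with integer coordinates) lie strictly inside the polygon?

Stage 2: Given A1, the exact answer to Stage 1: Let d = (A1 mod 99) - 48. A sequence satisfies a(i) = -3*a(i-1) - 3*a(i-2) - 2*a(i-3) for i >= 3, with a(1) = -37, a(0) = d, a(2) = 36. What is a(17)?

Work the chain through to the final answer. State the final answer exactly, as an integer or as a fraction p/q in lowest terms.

-43656

Stage 1: cross terms: (-20*-33 - -18*-28)=156, (-18*-32 - 34*-33)=1698, (34*-19 - 15*-32)=-166, (15*23 - 15*-19)=630, (15*6 - 4*23)=-2, (4*-28 - -20*6)=8; twice the area = |2324| = 2324; area = 1162; boundary points = 1 + 1 + 1 + 42 + 1 + 2 = 48; strictly interior points = area - boundary/2 + 1 = 1139; answer 1139
Stage 2: A1 = 1139; d = 2; a(3) = -3*(36) - 3*(-37) - 2*(2) = -1; iterating: a(3)=-1, a(4)=-31, a(5)=24, a(6)=23, a(7)=-79, a(8)=120, a(9)=-169, a(10)=305, a(11)=-648, a(12)=1367, a(13)=-2767, a(14)=5496, a(15)=-10921, a(16)=21809, a(17)=-43656; answer -43656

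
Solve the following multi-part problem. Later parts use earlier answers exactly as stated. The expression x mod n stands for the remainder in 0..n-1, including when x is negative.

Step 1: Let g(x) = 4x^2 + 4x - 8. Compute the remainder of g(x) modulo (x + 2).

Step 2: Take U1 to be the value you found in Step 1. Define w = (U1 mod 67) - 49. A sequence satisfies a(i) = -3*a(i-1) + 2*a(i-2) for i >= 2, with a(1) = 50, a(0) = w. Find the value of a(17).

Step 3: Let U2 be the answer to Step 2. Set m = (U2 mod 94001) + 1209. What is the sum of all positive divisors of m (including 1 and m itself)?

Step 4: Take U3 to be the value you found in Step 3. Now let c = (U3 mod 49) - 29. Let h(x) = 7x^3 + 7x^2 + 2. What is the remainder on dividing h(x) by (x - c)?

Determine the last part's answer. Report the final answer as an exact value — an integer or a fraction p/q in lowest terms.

-11086

Step 1: remainder = value at the root: 4*(-2)^2 + 4*(-2)^1 - 8 = (16) + (-8) + (-8) = 0; answer 0
Step 2: U1 = 0; w = -49; a(2) = -3*(50) + 2*(-49) = -248; iterating: a(2)=-248, a(3)=844, a(4)=-3028, a(5)=10772, a(6)=-38372, a(7)=136660, a(8)=-486724, a(9)=1733492, a(10)=-6173924, a(11)=21988756, a(12)=-78314116, a(13)=278919860, a(14)=-993387812, a(15)=3538003156, a(16)=-12600785092, a(17)=44878361588; answer 44878361588
Step 3: U2 = 44878361588; m = 29373; 29373 = 3 * 9791; sigma = (1 + 3) * (1 + 9791) = 4 * 9792 = 39168; answer 39168
Step 4: U3 = 39168; c = -12; remainder = value at the root: 7*(-12)^3 + 7*(-12)^2 + 2 = (-12096) + (1008) + (2) = -11086; answer -11086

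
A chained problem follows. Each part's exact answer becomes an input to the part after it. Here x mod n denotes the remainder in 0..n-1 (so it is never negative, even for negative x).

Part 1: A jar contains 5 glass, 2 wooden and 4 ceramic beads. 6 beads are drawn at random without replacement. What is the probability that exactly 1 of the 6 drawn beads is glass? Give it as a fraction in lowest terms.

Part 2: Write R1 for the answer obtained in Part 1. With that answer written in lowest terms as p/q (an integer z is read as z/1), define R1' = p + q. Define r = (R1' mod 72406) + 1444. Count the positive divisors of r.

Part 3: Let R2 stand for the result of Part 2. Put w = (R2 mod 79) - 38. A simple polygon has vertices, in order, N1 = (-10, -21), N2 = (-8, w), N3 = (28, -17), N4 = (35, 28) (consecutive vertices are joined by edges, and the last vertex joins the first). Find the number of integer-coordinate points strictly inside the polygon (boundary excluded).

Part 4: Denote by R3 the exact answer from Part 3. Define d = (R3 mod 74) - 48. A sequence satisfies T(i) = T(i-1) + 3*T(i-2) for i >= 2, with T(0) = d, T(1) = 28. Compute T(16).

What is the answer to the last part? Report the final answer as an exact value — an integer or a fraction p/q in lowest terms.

Part 1: total draws C(11,6) = 462; favorable C(5,1)*C(6,5) = 30; P = 5/77; answer 5/77
Part 2: R1 = 5/77; threaded value p + q = 82; r = 1526; 1526 = 2 * 7 * 109; number of divisors = (1+1) * (1+1) * (1+1) = 8; answer 8
Part 3: R2 = 8; w = -30; cross terms: (-10*-30 - -8*-21)=132, (-8*-17 - 28*-30)=976, (28*28 - 35*-17)=1379, (35*-21 - -10*28)=-455; twice the area = |2032| = 2032; area = 1016; boundary points = 1 + 1 + 1 + 1 = 4; strictly interior points = area - boundary/2 + 1 = 1015; answer 1015
Part 4: R3 = 1015; d = 5; T(2) = 1*(28) + 3*(5) = 43; iterating: T(2)=43, T(3)=127, T(4)=256, T(5)=637, T(6)=1405, T(7)=3316, T(8)=7531, T(9)=17479, T(10)=40072, T(11)=92509, T(12)=212725, T(13)=490252, T(14)=1128427, T(15)=2599183, T(16)=5984464; answer 5984464

5984464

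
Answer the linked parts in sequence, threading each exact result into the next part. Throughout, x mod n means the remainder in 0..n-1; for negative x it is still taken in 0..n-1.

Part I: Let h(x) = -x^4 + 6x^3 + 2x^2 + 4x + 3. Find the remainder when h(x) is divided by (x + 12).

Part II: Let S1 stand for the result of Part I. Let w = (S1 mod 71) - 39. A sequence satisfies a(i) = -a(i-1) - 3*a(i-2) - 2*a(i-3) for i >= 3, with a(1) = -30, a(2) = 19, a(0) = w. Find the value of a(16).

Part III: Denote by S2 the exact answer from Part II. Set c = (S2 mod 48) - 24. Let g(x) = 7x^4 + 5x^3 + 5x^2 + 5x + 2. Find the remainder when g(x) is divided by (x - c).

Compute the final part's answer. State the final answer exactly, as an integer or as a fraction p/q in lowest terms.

Part I: remainder = value at the root: -1*(-12)^4 + 6*(-12)^3 + 2*(-12)^2 + 4*(-12)^1 + 3 = (-20736) + (-10368) + (288) + (-48) + (3) = -30861; answer -30861
Part II: S1 = -30861; w = -15; a(3) = -1*(19) - 3*(-30) - 2*(-15) = 101; iterating: a(3)=101, a(4)=-98, a(5)=-243, a(6)=335, a(7)=590, a(8)=-1109, a(9)=-1331, a(10)=3478, a(11)=2733, a(12)=-10505, a(13)=-4650, a(14)=30699, a(15)=4261, a(16)=-87058; answer -87058
Part III: S2 = -87058; c = -10; remainder = value at the root: 7*(-10)^4 + 5*(-10)^3 + 5*(-10)^2 + 5*(-10)^1 + 2 = (70000) + (-5000) + (500) + (-50) + (2) = 65452; answer 65452

65452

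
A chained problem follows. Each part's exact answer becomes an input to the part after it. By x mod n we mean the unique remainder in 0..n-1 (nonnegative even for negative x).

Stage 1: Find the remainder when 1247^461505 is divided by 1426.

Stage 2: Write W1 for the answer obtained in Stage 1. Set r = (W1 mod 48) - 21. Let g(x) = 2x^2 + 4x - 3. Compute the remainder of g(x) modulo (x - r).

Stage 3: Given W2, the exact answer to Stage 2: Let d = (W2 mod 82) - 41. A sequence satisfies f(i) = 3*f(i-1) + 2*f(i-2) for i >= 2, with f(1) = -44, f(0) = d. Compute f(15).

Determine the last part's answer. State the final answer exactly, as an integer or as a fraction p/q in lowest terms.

-1598167972

Stage 1: squarings mod 1426: 1247^1=1247, 1247^2=669, 1247^4=1223, 1247^8=1281, 1247^16=1061, 1247^32=607, 1247^64=541, 1247^128=351, 1247^256=565, 1247^512=1227, 1247^1024=1099, 1247^2048=1405, 1247^4096=441, 1247^8192=545, 1247^16384=417, 1247^32768=1343, 1247^65536=1185, 1247^131072=1041, 1247^262144=1347; 1247^461505 = 1247^1 * 1247^64 * 1247^128 * 1247^512 * 1247^2048 * 1247^65536 * 1247^131072 * 1247^262144 = 1241 (mod 1426); answer 1241
Stage 2: W1 = 1241; r = 20; remainder = value at the root: 2*(20)^2 + 4*(20)^1 - 3 = (800) + (80) + (-3) = 877; answer 877
Stage 3: W2 = 877; d = 16; f(2) = 3*(-44) + 2*(16) = -100; iterating: f(2)=-100, f(3)=-388, f(4)=-1364, f(5)=-4868, f(6)=-17332, f(7)=-61732, f(8)=-219860, f(9)=-783044, f(10)=-2788852, f(11)=-9932644, f(12)=-35375636, f(13)=-125992196, f(14)=-448727860, f(15)=-1598167972; answer -1598167972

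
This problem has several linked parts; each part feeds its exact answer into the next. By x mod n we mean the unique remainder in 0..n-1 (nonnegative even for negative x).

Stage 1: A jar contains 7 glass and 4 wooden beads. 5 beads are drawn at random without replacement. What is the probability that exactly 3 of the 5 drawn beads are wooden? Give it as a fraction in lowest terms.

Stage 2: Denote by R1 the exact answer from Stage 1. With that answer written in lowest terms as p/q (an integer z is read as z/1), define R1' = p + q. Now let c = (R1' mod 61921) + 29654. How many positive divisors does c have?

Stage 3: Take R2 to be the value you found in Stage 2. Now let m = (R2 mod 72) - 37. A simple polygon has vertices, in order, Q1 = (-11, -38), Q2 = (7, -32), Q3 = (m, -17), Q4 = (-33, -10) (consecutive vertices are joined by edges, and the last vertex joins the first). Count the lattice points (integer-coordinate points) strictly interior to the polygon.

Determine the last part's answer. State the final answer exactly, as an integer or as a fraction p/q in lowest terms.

306

Stage 1: total draws C(11,5) = 462; favorable C(4,3)*C(7,2) = 84; P = 2/11; answer 2/11
Stage 2: R1 = 2/11; threaded value p + q = 13; c = 29667; 29667 = 3 * 11 * 29 * 31; number of divisors = (1+1) * (1+1) * (1+1) * (1+1) = 16; answer 16
Stage 3: R2 = 16; m = -21; cross terms: (-11*-32 - 7*-38)=618, (7*-17 - -21*-32)=-791, (-21*-10 - -33*-17)=-351, (-33*-38 - -11*-10)=1144; twice the area = |620| = 620; area = 310; boundary points = 6 + 1 + 1 + 2 = 10; strictly interior points = area - boundary/2 + 1 = 306; answer 306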